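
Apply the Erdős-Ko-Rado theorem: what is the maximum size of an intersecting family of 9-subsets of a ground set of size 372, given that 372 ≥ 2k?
max |F| = C(371, 8) = 8250318085936290

Erdős-Ko-Rado (1961): when n ≥ 2k, max |F| = C(n−1, k−1). The bound is attained by the star {A : i ∈ A} for any fixed i ∈ [n]. Here C(372−1, 9−1) = C(371, 8) = 8250318085936290.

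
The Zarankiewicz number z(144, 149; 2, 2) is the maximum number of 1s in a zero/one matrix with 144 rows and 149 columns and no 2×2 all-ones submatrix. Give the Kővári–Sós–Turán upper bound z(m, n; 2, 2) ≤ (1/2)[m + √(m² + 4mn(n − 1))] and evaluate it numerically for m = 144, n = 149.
z(144, 149; 2, 2) ≤ (1/2)[144 + √(144² + 4·144·149·148)] = (1/2)[144 + √12722688] = 1855.4439

Kővári–Sós–Turán: let r_1, ..., r_144 be the row sums and z = Σ r_i the total number of 1s. Each pair of columns can share at most one row with both entries 1 (else a 2×2 all-ones block appears), so Σ_i C(r_i, 2) ≤ C(149, 2) = 11026. By convexity Σ_i C(r_i, 2) ≥ 144·C(z/144, 2) = z(z − 144)/(2·144), giving z² − 144z − 144·149·148 ≤ 0 and hence z ≤ (1/2)[144 + √(20736 + 4·3175488)] = (1/2)[144 + √12722688] ≈ (1/2)(144 + 3566.8877) = 1855.4439.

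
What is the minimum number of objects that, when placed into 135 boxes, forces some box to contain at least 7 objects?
n = (7 − 1)·135 + 1 = 811

By the generalised pigeonhole principle, to guarantee some box contains ≥ r objects we need more than (r − 1) · k objects total. Threshold: n = (r − 1) · k + 1. With r = 7 and k = 135: n = 6 · 135 + 1 = 810 + 1 = 811. For n = 810 = 6 · 135, we can put exactly 6 objects in every box, avoiding 7 in any single one — so 811 is tight.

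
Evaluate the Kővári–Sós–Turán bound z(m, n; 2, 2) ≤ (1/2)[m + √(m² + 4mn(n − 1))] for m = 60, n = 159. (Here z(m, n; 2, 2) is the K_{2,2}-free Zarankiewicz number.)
z(60, 159; 2, 2) ≤ (1/2)[60 + √(60² + 4·60·159·158)] = (1/2)[60 + √6032880] = 1258.0961

Kővári–Sós–Turán: let r_1, ..., r_60 be the row sums and z = Σ r_i the total number of 1s. Each pair of columns can share at most one row with both entries 1 (else a 2×2 all-ones block appears), so Σ_i C(r_i, 2) ≤ C(159, 2) = 12561. By convexity Σ_i C(r_i, 2) ≥ 60·C(z/60, 2) = z(z − 60)/(2·60), giving z² − 60z − 60·159·158 ≤ 0 and hence z ≤ (1/2)[60 + √(3600 + 4·1507320)] = (1/2)[60 + √6032880] ≈ (1/2)(60 + 2456.1922) = 1258.0961.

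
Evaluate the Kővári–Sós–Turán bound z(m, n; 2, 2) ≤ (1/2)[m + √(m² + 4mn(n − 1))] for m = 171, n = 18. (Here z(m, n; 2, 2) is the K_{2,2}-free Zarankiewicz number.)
z(171, 18; 2, 2) ≤ (1/2)[171 + √(171² + 4·171·18·17)] = (1/2)[171 + √238545] = 329.7053

Kővári–Sós–Turán: let r_1, ..., r_171 be the row sums and z = Σ r_i the total number of 1s. Each pair of columns can share at most one row with both entries 1 (else a 2×2 all-ones block appears), so Σ_i C(r_i, 2) ≤ C(18, 2) = 153. By convexity Σ_i C(r_i, 2) ≥ 171·C(z/171, 2) = z(z − 171)/(2·171), giving z² − 171z − 171·18·17 ≤ 0 and hence z ≤ (1/2)[171 + √(29241 + 4·52326)] = (1/2)[171 + √238545] ≈ (1/2)(171 + 488.4107) = 329.7053.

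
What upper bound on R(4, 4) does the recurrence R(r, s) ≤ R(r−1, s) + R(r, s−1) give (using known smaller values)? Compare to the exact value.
R(4, 4) ≤ R(3, 4) + R(4, 3) = 9 + 9 = 18; exact value R(4, 4) = 18.

The Erdős–Szekeres recurrence R(r, s) ≤ R(r−1, s) + R(r, s−1) applied to (r, s) = (4, 4) gives
  R(4, 4) ≤ R(3, 4) + R(4, 3) = 9 + 9 = 18.
(Recall R(2, k) = k and R is symmetric.) Here the recurrence bound is tight: a matching lower-bound construction on K_{17} shows R(4, 4) > 17, so R(4, 4) = 18 exactly.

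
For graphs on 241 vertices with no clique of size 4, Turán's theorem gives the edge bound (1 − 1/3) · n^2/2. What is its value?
Turán density bound = (2/3) · 241^2/2 = 58081/3 ≈ 19360.3333

Turán's theorem: ex(n, K_{r+1}) is achieved by the complete r-partite Turán graph T(n, r) with parts as balanced as possible, and is at most (1 − 1/r) · n^2/2. For r = 3, n = 241: the density bound is (2/3) · 58081/2 = 58081/3 ≈ 19360.3333. The integer-valued extremum is e(T(241, 3)) = 19360, which is strictly less than the density bound 58081/3 since 3 ∤ 241 (the parts of T(241, 3) cannot all be equal).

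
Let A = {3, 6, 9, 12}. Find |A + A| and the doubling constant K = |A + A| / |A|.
K = |A + A| / |A| = 7/4

Enumerate A + A = {a + b : a, b ∈ A}. With |A| = 4, there are |A|^2 = 16 ordered sum pairs; collecting distinct values, A + A = {6, 9, 12, 15, 18, 21, 24}, so |A + A| = 7. Thus K = 7/4. Here |A + A| = 2|A| − 1 = 7, the minimum possible — so K = 7/4 is minimal, which holds iff A is an arithmetic progression.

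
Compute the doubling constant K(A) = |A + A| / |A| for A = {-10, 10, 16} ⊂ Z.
K = |A + A| / |A| = 6/3 = 2

Enumerate A + A = {a + b : a, b ∈ A}. With |A| = 3, there are |A|^2 = 9 ordered sum pairs; collecting distinct values, A + A = {-20, 0, 6, 20, 26, 32}, so |A + A| = 6. Thus K = 6/3 = 2. For comparison, the minimum possible |A + A| over all 3-element sets is 2·3 − 1 = 5 (so min K = 5/3), attained only by arithmetic progressions.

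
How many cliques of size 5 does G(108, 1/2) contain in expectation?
E[# K_5] = C(108, 5) · (1/2)^C(5, 2) = 111469176 / 2^10 = 13933647/128 = 108856.6171875

For each 5-subset S of vertices (there are C(108, 5) = 111469176 such S), let X_S = 1 if S induces a K_5 (all C(5, 2) = 10 edges present). Then P(X_S = 1) = (1/2)^10 = 1/1024. By linearity of expectation, E[# K_5] = C(108, 5) · (1/2)^10 = 111469176 / 1024 = 13933647/128 = 108856.6171875.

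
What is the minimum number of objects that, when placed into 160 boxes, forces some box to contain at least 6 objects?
n = (6 − 1)·160 + 1 = 801

By the generalised pigeonhole principle, to guarantee some box contains ≥ r objects we need more than (r − 1) · k objects total. Threshold: n = (r − 1) · k + 1. With r = 6 and k = 160: n = 5 · 160 + 1 = 800 + 1 = 801. For n = 800 = 5 · 160, we can put exactly 5 objects in every box, avoiding 6 in any single one — so 801 is tight.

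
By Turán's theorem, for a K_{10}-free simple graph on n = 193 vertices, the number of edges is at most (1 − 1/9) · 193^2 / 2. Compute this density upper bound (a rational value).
Turán density bound = (8/9) · 193^2/2 = 148996/9 ≈ 16555.1111

Turán's theorem: ex(n, K_{r+1}) is achieved by the complete r-partite Turán graph T(n, r) with parts as balanced as possible, and is at most (1 − 1/r) · n^2/2. For r = 9, n = 193: the density bound is (8/9) · 37249/2 = 148996/9 ≈ 16555.1111. The integer-valued extremum is e(T(193, 9)) = 16554, which is strictly less than the density bound 148996/9 since 9 ∤ 193 (the parts of T(193, 9) cannot all be equal).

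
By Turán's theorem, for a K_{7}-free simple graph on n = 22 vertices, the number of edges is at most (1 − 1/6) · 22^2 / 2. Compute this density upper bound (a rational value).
Turán density bound = (5/6) · 22^2/2 = 605/3 ≈ 201.6667

Turán's theorem: ex(n, K_{r+1}) is achieved by the complete r-partite Turán graph T(n, r) with parts as balanced as possible, and is at most (1 − 1/r) · n^2/2. For r = 6, n = 22: the density bound is (5/6) · 484/2 = 605/3 ≈ 201.6667. The integer-valued extremum is e(T(22, 6)) = 201, which is strictly less than the density bound 605/3 since 6 ∤ 22 (the parts of T(22, 6) cannot all be equal).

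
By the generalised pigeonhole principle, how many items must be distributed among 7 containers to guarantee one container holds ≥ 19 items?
n = (19 − 1)·7 + 1 = 127

By the generalised pigeonhole principle, to guarantee some box contains ≥ r objects we need more than (r − 1) · k objects total. Threshold: n = (r − 1) · k + 1. With r = 19 and k = 7: n = 18 · 7 + 1 = 126 + 1 = 127. For n = 126 = 18 · 7, we can put exactly 18 objects in every box, avoiding 19 in any single one — so 127 is tight.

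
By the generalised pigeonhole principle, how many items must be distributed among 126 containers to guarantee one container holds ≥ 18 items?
n = (18 − 1)·126 + 1 = 2143

By the generalised pigeonhole principle, to guarantee some box contains ≥ r objects we need more than (r − 1) · k objects total. Threshold: n = (r − 1) · k + 1. With r = 18 and k = 126: n = 17 · 126 + 1 = 2142 + 1 = 2143. For n = 2142 = 17 · 126, we can put exactly 17 objects in every box, avoiding 18 in any single one — so 2143 is tight.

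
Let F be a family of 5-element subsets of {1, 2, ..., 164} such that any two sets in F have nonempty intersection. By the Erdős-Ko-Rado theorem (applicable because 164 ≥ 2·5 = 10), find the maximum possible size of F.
max |F| = C(163, 4) = 28342440

The Erdős-Ko-Rado theorem states: for n ≥ 2k, an intersecting family of k-subsets of an n-element set has size at most C(n − 1, k − 1), with equality for 'star' families {A ⊆ [n] : |A| = k, i ∈ A} (fix an element i). For n = 164, k = 5: C(163, 4) = 28342440.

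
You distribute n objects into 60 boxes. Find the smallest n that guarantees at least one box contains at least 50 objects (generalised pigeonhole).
n = (50 − 1)·60 + 1 = 2941

By the generalised pigeonhole principle, to guarantee some box contains ≥ r objects we need more than (r − 1) · k objects total. Threshold: n = (r − 1) · k + 1. With r = 50 and k = 60: n = 49 · 60 + 1 = 2940 + 1 = 2941. For n = 2940 = 49 · 60, we can put exactly 49 objects in every box, avoiding 50 in any single one — so 2941 is tight.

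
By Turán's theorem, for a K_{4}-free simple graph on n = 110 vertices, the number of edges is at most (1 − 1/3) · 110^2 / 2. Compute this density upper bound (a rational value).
Turán density bound = (2/3) · 110^2/2 = 12100/3 ≈ 4033.3333

Turán's theorem: ex(n, K_{r+1}) is achieved by the complete r-partite Turán graph T(n, r) with parts as balanced as possible, and is at most (1 − 1/r) · n^2/2. For r = 3, n = 110: the density bound is (2/3) · 12100/2 = 12100/3 ≈ 4033.3333. The integer-valued extremum is e(T(110, 3)) = 4033, which is strictly less than the density bound 12100/3 since 3 ∤ 110 (the parts of T(110, 3) cannot all be equal).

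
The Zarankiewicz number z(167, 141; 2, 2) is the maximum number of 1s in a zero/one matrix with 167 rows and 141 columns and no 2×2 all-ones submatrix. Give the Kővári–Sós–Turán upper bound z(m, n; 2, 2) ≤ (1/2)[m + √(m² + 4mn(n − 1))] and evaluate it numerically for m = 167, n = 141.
z(167, 141; 2, 2) ≤ (1/2)[167 + √(167² + 4·167·141·140)] = (1/2)[167 + √13214209] = 1901.0677

Kővári–Sós–Turán: let r_1, ..., r_167 be the row sums and z = Σ r_i the total number of 1s. Each pair of columns can share at most one row with both entries 1 (else a 2×2 all-ones block appears), so Σ_i C(r_i, 2) ≤ C(141, 2) = 9870. By convexity Σ_i C(r_i, 2) ≥ 167·C(z/167, 2) = z(z − 167)/(2·167), giving z² − 167z − 167·141·140 ≤ 0 and hence z ≤ (1/2)[167 + √(27889 + 4·3296580)] = (1/2)[167 + √13214209] ≈ (1/2)(167 + 3635.1353) = 1901.0677.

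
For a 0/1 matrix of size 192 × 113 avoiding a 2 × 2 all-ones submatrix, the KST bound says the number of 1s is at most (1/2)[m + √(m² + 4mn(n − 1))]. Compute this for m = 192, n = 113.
z(192, 113; 2, 2) ≤ (1/2)[192 + √(192² + 4·192·113·112)] = (1/2)[192 + √9756672] = 1657.7836

Kővári–Sós–Turán: let r_1, ..., r_192 be the row sums and z = Σ r_i the total number of 1s. Each pair of columns can share at most one row with both entries 1 (else a 2×2 all-ones block appears), so Σ_i C(r_i, 2) ≤ C(113, 2) = 6328. By convexity Σ_i C(r_i, 2) ≥ 192·C(z/192, 2) = z(z − 192)/(2·192), giving z² − 192z − 192·113·112 ≤ 0 and hence z ≤ (1/2)[192 + √(36864 + 4·2429952)] = (1/2)[192 + √9756672] ≈ (1/2)(192 + 3123.5672) = 1657.7836.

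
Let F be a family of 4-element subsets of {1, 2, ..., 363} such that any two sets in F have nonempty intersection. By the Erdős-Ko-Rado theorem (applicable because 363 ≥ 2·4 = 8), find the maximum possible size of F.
max |F| = C(362, 3) = 7840920

The Erdős-Ko-Rado theorem states: for n ≥ 2k, an intersecting family of k-subsets of an n-element set has size at most C(n − 1, k − 1), with equality for 'star' families {A ⊆ [n] : |A| = k, i ∈ A} (fix an element i). For n = 363, k = 4: C(362, 3) = 7840920.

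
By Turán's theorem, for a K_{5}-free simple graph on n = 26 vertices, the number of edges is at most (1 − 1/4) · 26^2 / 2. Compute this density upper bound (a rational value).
Turán density bound = (3/4) · 26^2/2 = 507/2 ≈ 253.5

Turán's theorem: ex(n, K_{r+1}) is achieved by the complete r-partite Turán graph T(n, r) with parts as balanced as possible, and is at most (1 − 1/r) · n^2/2. For r = 4, n = 26: the density bound is (3/4) · 676/2 = 507/2 ≈ 253.5. The integer-valued extremum is e(T(26, 4)) = 253, which is strictly less than the density bound 507/2 since 4 ∤ 26 (the parts of T(26, 4) cannot all be equal).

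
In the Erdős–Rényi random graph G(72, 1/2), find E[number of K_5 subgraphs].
E[# K_5] = C(72, 5) · (1/2)^C(5, 2) = 13991544 / 2^10 = 1748943/128 = 13663.6171875

For each 5-subset S of vertices (there are C(72, 5) = 13991544 such S), let X_S = 1 if S induces a K_5 (all C(5, 2) = 10 edges present). Then P(X_S = 1) = (1/2)^10 = 1/1024. By linearity of expectation, E[# K_5] = C(72, 5) · (1/2)^10 = 13991544 / 1024 = 1748943/128 = 13663.6171875.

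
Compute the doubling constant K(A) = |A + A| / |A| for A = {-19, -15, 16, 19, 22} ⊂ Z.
K = |A + A| / |A| = 14/5

Enumerate A + A = {a + b : a, b ∈ A}. With |A| = 5, there are |A|^2 = 25 ordered sum pairs; collecting distinct values, A + A = {-38, -34, -30, -3, 0, 1, 3, 4, 7, 32, 35, 38, 41, 44}, so |A + A| = 14. Thus K = 14/5. For comparison, the minimum possible |A + A| over all 5-element sets is 2·5 − 1 = 9 (so min K = 9/5), attained only by arithmetic progressions.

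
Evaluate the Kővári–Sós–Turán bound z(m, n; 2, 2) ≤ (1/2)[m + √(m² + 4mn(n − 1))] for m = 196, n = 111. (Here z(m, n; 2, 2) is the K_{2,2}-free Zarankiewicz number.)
z(196, 111; 2, 2) ≤ (1/2)[196 + √(196² + 4·196·111·110)] = (1/2)[196 + √9611056] = 1648.0852

Kővári–Sós–Turán: let r_1, ..., r_196 be the row sums and z = Σ r_i the total number of 1s. Each pair of columns can share at most one row with both entries 1 (else a 2×2 all-ones block appears), so Σ_i C(r_i, 2) ≤ C(111, 2) = 6105. By convexity Σ_i C(r_i, 2) ≥ 196·C(z/196, 2) = z(z − 196)/(2·196), giving z² − 196z − 196·111·110 ≤ 0 and hence z ≤ (1/2)[196 + √(38416 + 4·2393160)] = (1/2)[196 + √9611056] ≈ (1/2)(196 + 3100.1703) = 1648.0852.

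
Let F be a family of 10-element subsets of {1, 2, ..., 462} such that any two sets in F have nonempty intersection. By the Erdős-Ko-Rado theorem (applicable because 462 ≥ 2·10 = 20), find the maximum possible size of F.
max |F| = C(461, 9) = 2395633524634640355

Erdős-Ko-Rado (1961): when n ≥ 2k, max |F| = C(n−1, k−1). The bound is attained by the star {A : i ∈ A} for any fixed i ∈ [n]. Here C(462−1, 10−1) = C(461, 9) = 2395633524634640355.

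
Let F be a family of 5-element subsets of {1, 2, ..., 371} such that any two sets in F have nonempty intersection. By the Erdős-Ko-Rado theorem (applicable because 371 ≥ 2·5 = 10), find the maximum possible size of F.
max |F| = C(370, 4) = 768299820

The Erdős-Ko-Rado theorem states: for n ≥ 2k, an intersecting family of k-subsets of an n-element set has size at most C(n − 1, k − 1), with equality for 'star' families {A ⊆ [n] : |A| = k, i ∈ A} (fix an element i). For n = 371, k = 5: C(370, 4) = 768299820.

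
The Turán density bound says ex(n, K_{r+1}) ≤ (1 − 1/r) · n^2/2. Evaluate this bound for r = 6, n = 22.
Turán density bound = (5/6) · 22^2/2 = 605/3 ≈ 201.6667

Turán's theorem: ex(n, K_{r+1}) is achieved by the complete r-partite Turán graph T(n, r) with parts as balanced as possible, and is at most (1 − 1/r) · n^2/2. For r = 6, n = 22: the density bound is (5/6) · 484/2 = 605/3 ≈ 201.6667. The integer-valued extremum is e(T(22, 6)) = 201, which is strictly less than the density bound 605/3 since 6 ∤ 22 (the parts of T(22, 6) cannot all be equal).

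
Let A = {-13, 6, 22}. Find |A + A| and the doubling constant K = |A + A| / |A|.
K = |A + A| / |A| = 6/3 = 2

Enumerate A + A = {a + b : a, b ∈ A}. With |A| = 3, there are |A|^2 = 9 ordered sum pairs; collecting distinct values, A + A = {-26, -7, 9, 12, 28, 44}, so |A + A| = 6. Thus K = 6/3 = 2. For comparison, the minimum possible |A + A| over all 3-element sets is 2·3 − 1 = 5 (so min K = 5/3), attained only by arithmetic progressions.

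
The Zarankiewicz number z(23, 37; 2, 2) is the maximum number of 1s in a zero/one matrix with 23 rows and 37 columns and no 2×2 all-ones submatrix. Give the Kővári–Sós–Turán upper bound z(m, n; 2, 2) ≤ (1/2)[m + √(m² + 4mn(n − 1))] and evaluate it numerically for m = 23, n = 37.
z(23, 37; 2, 2) ≤ (1/2)[23 + √(23² + 4·23·37·36)] = (1/2)[23 + √123073] = 186.9088

Kővári–Sós–Turán: let r_1, ..., r_23 be the row sums and z = Σ r_i the total number of 1s. Each pair of columns can share at most one row with both entries 1 (else a 2×2 all-ones block appears), so Σ_i C(r_i, 2) ≤ C(37, 2) = 666. By convexity Σ_i C(r_i, 2) ≥ 23·C(z/23, 2) = z(z − 23)/(2·23), giving z² − 23z − 23·37·36 ≤ 0 and hence z ≤ (1/2)[23 + √(529 + 4·30636)] = (1/2)[23 + √123073] ≈ (1/2)(23 + 350.8176) = 186.9088.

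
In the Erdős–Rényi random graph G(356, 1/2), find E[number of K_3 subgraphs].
E[# K_3] = C(356, 3) · (1/2)^C(3, 2) = 7456420 / 2^3 = 1864105/2 = 932052.5

For each 3-subset S of vertices (there are C(356, 3) = 7456420 such S), let X_S = 1 if S induces a K_3 (all C(3, 2) = 3 edges present). Then P(X_S = 1) = (1/2)^3 = 1/8. By linearity of expectation, E[# K_3] = C(356, 3) · (1/2)^3 = 7456420 / 8 = 1864105/2 = 932052.5.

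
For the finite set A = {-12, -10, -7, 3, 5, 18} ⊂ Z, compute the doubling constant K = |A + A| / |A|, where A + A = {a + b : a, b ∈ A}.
K = |A + A| / |A| = 18/6 = 3

Enumerate A + A = {a + b : a, b ∈ A}. With |A| = 6, there are |A|^2 = 36 ordered sum pairs; collecting distinct values, A + A = {-24, -22, -20, -19, -17, -14, -9, -7, -5, -4, -2, 6, 8, 10, 11, 21, 23, 36}, so |A + A| = 18. Thus K = 18/6 = 3. For comparison, the minimum possible |A + A| over all 6-element sets is 2·6 − 1 = 11 (so min K = 11/6), attained only by arithmetic progressions.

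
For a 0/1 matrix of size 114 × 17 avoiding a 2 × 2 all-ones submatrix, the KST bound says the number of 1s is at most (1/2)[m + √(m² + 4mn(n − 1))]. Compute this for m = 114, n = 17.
z(114, 17; 2, 2) ≤ (1/2)[114 + √(114² + 4·114·17·16)] = (1/2)[114 + √137028] = 242.0865

Kővári–Sós–Turán: let r_1, ..., r_114 be the row sums and z = Σ r_i the total number of 1s. Each pair of columns can share at most one row with both entries 1 (else a 2×2 all-ones block appears), so Σ_i C(r_i, 2) ≤ C(17, 2) = 136. By convexity Σ_i C(r_i, 2) ≥ 114·C(z/114, 2) = z(z − 114)/(2·114), giving z² − 114z − 114·17·16 ≤ 0 and hence z ≤ (1/2)[114 + √(12996 + 4·31008)] = (1/2)[114 + √137028] ≈ (1/2)(114 + 370.1729) = 242.0865.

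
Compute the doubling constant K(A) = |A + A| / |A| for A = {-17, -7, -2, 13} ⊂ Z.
K = |A + A| / |A| = 9/4

Enumerate A + A = {a + b : a, b ∈ A}. With |A| = 4, there are |A|^2 = 16 ordered sum pairs; collecting distinct values, A + A = {-34, -24, -19, -14, -9, -4, 6, 11, 26}, so |A + A| = 9. Thus K = 9/4. For comparison, the minimum possible |A + A| over all 4-element sets is 2·4 − 1 = 7 (so min K = 7/4), attained only by arithmetic progressions.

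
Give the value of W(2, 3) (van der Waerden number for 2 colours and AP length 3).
W(2, 3) = 9

Lower bound: the 2-colouring RRBBRRBB of {1, ..., 8} (R at positions {1, 2, 5, 6}, B at {3, 4, 7, 8}) contains no monochromatic 3-term AP, so W(2, 3) > 8. Upper bound: a case analysis on any 2-colouring of {1, ..., 9} forces such an AP. Hence W(2, 3) = 9.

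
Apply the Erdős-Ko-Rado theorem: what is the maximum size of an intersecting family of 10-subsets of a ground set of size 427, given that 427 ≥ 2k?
max |F| = C(426, 9) = 1169434392771406850

The Erdős-Ko-Rado theorem states: for n ≥ 2k, an intersecting family of k-subsets of an n-element set has size at most C(n − 1, k − 1), with equality for 'star' families {A ⊆ [n] : |A| = k, i ∈ A} (fix an element i). For n = 427, k = 10: C(426, 9) = 1169434392771406850.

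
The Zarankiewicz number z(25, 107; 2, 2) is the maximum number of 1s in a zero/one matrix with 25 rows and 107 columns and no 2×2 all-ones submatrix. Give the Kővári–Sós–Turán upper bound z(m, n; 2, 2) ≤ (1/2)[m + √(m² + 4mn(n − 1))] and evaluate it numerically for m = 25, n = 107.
z(25, 107; 2, 2) ≤ (1/2)[25 + √(25² + 4·25·107·106)] = (1/2)[25 + √1134825] = 545.1408

Kővári–Sós–Turán: let r_1, ..., r_25 be the row sums and z = Σ r_i the total number of 1s. Each pair of columns can share at most one row with both entries 1 (else a 2×2 all-ones block appears), so Σ_i C(r_i, 2) ≤ C(107, 2) = 5671. By convexity Σ_i C(r_i, 2) ≥ 25·C(z/25, 2) = z(z − 25)/(2·25), giving z² − 25z − 25·107·106 ≤ 0 and hence z ≤ (1/2)[25 + √(625 + 4·283550)] = (1/2)[25 + √1134825] ≈ (1/2)(25 + 1065.2817) = 545.1408.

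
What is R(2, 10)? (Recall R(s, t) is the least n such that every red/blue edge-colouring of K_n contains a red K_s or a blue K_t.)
R(2, 10) = 10

R(2, k) = k for all k ≥ 2: in a 2-colouring of K_k, either some edge is red (a red K_2) or all edges are blue (a blue K_k). And K_{9} coloured all-blue has no blue K_10, so R(2, 10) > 9. Hence R(2, 10) = 10.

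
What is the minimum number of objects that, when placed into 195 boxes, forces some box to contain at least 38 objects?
n = (38 − 1)·195 + 1 = 7216

By the generalised pigeonhole principle, to guarantee some box contains ≥ r objects we need more than (r − 1) · k objects total. Threshold: n = (r − 1) · k + 1. With r = 38 and k = 195: n = 37 · 195 + 1 = 7215 + 1 = 7216. For n = 7215 = 37 · 195, we can put exactly 37 objects in every box, avoiding 38 in any single one — so 7216 is tight.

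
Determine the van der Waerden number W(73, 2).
W(73, 2) = 73 + 1 = 74

A 2-term AP is any pair of integers, so a monochromatic 2-AP exists iff some colour is used at least twice. With 73 colours, the colouring i ↦ i on {1, ..., 73} uses each colour once, avoiding any monochromatic pair, so W(73, 2) > 73. For {1, ..., 74}, pigeonhole forces two integers of the same colour, which form a monochromatic 2-AP. Hence W(73, 2) = 74.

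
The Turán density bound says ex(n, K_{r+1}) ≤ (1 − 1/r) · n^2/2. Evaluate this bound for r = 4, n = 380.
Turán density bound = (3/4) · 380^2/2 = 54150

Turán's theorem: ex(n, K_{r+1}) is achieved by the complete r-partite Turán graph T(n, r) with parts as balanced as possible, and is at most (1 − 1/r) · n^2/2. For r = 4, n = 380: the density bound is (3/4) · 144400/2 = 54150. Since 4 ∣ 380, the Turán graph T(380, 4) has parts of equal size 95, and its edge count e(T(380, 4)) = 54150 attains the density bound exactly.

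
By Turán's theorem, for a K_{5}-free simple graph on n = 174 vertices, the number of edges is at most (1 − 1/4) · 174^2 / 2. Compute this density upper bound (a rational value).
Turán density bound = (3/4) · 174^2/2 = 22707/2 ≈ 11353.5

Turán's theorem: ex(n, K_{r+1}) is achieved by the complete r-partite Turán graph T(n, r) with parts as balanced as possible, and is at most (1 − 1/r) · n^2/2. For r = 4, n = 174: the density bound is (3/4) · 30276/2 = 22707/2 ≈ 11353.5. The integer-valued extremum is e(T(174, 4)) = 11353, which is strictly less than the density bound 22707/2 since 4 ∤ 174 (the parts of T(174, 4) cannot all be equal).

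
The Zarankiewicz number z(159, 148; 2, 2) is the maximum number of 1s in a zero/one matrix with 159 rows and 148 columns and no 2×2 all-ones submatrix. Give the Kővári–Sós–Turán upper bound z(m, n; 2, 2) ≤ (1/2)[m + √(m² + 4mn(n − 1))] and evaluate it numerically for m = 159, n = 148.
z(159, 148; 2, 2) ≤ (1/2)[159 + √(159² + 4·159·148·147)] = (1/2)[159 + √13862097] = 1941.0919

Kővári–Sós–Turán: let r_1, ..., r_159 be the row sums and z = Σ r_i the total number of 1s. Each pair of columns can share at most one row with both entries 1 (else a 2×2 all-ones block appears), so Σ_i C(r_i, 2) ≤ C(148, 2) = 10878. By convexity Σ_i C(r_i, 2) ≥ 159·C(z/159, 2) = z(z − 159)/(2·159), giving z² − 159z − 159·148·147 ≤ 0 and hence z ≤ (1/2)[159 + √(25281 + 4·3459204)] = (1/2)[159 + √13862097] ≈ (1/2)(159 + 3723.1837) = 1941.0919.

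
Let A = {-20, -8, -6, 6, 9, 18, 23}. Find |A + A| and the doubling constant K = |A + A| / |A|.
K = |A + A| / |A| = 23/7

Enumerate A + A = {a + b : a, b ∈ A}. With |A| = 7, there are |A|^2 = 49 ordered sum pairs; collecting distinct values, A + A = {-40, -28, -26, -16, -14, -12, -11, -2, 0, 1, 3, 10, 12, 15, 17, 18, 24, 27, 29, 32, 36, 41, 46}, so |A + A| = 23. Thus K = 23/7. For comparison, the minimum possible |A + A| over all 7-element sets is 2·7 − 1 = 13 (so min K = 13/7), attained only by arithmetic progressions.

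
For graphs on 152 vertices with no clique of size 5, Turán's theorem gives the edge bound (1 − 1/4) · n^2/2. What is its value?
Turán density bound = (3/4) · 152^2/2 = 8664

Turán's theorem: ex(n, K_{r+1}) is achieved by the complete r-partite Turán graph T(n, r) with parts as balanced as possible, and is at most (1 − 1/r) · n^2/2. For r = 4, n = 152: the density bound is (3/4) · 23104/2 = 8664. Since 4 ∣ 152, the Turán graph T(152, 4) has parts of equal size 38, and its edge count e(T(152, 4)) = 8664 attains the density bound exactly.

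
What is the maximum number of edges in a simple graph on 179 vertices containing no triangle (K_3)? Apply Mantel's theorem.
ex(179, K_3) = ⌊179^2/4⌋ = 8010

Mantel (1907): a triangle-free graph on n vertices has at most ⌊n^2/4⌋ edges, with equality for the complete bipartite graph K_{⌊n/2⌋, ⌈n/2⌉}. For n = 179: ⌊179^2/4⌋ = ⌊32041/4⌋ = 8010. The extremal graph is K_{89, 90}, which has 89·90 = 8010 edges.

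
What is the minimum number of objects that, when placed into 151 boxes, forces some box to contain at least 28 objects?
n = (28 − 1)·151 + 1 = 4078

By the generalised pigeonhole principle, to guarantee some box contains ≥ r objects we need more than (r − 1) · k objects total. Threshold: n = (r − 1) · k + 1. With r = 28 and k = 151: n = 27 · 151 + 1 = 4077 + 1 = 4078. For n = 4077 = 27 · 151, we can put exactly 27 objects in every box, avoiding 28 in any single one — so 4078 is tight.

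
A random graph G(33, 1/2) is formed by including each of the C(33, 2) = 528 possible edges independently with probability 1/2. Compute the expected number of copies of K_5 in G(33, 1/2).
E[# K_5] = C(33, 5) · (1/2)^C(5, 2) = 237336 / 2^10 = 29667/128 = 231.7734375

For each 5-subset S of vertices (there are C(33, 5) = 237336 such S), let X_S = 1 if S induces a K_5 (all C(5, 2) = 10 edges present). Then P(X_S = 1) = (1/2)^10 = 1/1024. By linearity of expectation, E[# K_5] = C(33, 5) · (1/2)^10 = 237336 / 1024 = 29667/128 = 231.7734375.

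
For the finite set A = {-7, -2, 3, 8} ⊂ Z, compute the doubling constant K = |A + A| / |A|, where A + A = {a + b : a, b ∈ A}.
K = |A + A| / |A| = 7/4

Enumerate A + A = {a + b : a, b ∈ A}. With |A| = 4, there are |A|^2 = 16 ordered sum pairs; collecting distinct values, A + A = {-14, -9, -4, 1, 6, 11, 16}, so |A + A| = 7. Thus K = 7/4. Here |A + A| = 2|A| − 1 = 7, the minimum possible — so K = 7/4 is minimal, which holds iff A is an arithmetic progression.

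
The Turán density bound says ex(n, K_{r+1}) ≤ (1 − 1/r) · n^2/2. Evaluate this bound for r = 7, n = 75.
Turán density bound = (6/7) · 75^2/2 = 16875/7 ≈ 2410.7143

Turán's theorem: ex(n, K_{r+1}) is achieved by the complete r-partite Turán graph T(n, r) with parts as balanced as possible, and is at most (1 − 1/r) · n^2/2. For r = 7, n = 75: the density bound is (6/7) · 5625/2 = 16875/7 ≈ 2410.7143. The integer-valued extremum is e(T(75, 7)) = 2410, which is strictly less than the density bound 16875/7 since 7 ∤ 75 (the parts of T(75, 7) cannot all be equal).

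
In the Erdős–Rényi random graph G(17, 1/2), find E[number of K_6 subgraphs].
E[# K_6] = C(17, 6) · (1/2)^C(6, 2) = 12376 / 2^15 = 1547/4096 ≈ 0.377686

For each 6-subset S of vertices (there are C(17, 6) = 12376 such S), let X_S = 1 if S induces a K_6 (all C(6, 2) = 15 edges present). Then P(X_S = 1) = (1/2)^15 = 1/32768. By linearity of expectation, E[# K_6] = C(17, 6) · (1/2)^15 = 12376 / 32768 = 1547/4096 ≈ 0.377686.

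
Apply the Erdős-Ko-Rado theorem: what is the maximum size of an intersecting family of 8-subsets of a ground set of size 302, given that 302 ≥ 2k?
max |F| = C(301, 7) = 41401382408100

The Erdős-Ko-Rado theorem states: for n ≥ 2k, an intersecting family of k-subsets of an n-element set has size at most C(n − 1, k − 1), with equality for 'star' families {A ⊆ [n] : |A| = k, i ∈ A} (fix an element i). For n = 302, k = 8: C(301, 7) = 41401382408100.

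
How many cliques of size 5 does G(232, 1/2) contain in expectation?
E[# K_5] = C(232, 5) · (1/2)^C(5, 2) = 5363112216 / 2^10 = 670389027/128 = 5237414.2734375

For each 5-subset S of vertices (there are C(232, 5) = 5363112216 such S), let X_S = 1 if S induces a K_5 (all C(5, 2) = 10 edges present). Then P(X_S = 1) = (1/2)^10 = 1/1024. By linearity of expectation, E[# K_5] = C(232, 5) · (1/2)^10 = 5363112216 / 1024 = 670389027/128 = 5237414.2734375.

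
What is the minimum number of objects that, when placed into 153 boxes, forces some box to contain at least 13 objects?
n = (13 − 1)·153 + 1 = 1837

By the generalised pigeonhole principle, to guarantee some box contains ≥ r objects we need more than (r − 1) · k objects total. Threshold: n = (r − 1) · k + 1. With r = 13 and k = 153: n = 12 · 153 + 1 = 1836 + 1 = 1837. For n = 1836 = 12 · 153, we can put exactly 12 objects in every box, avoiding 13 in any single one — so 1837 is tight.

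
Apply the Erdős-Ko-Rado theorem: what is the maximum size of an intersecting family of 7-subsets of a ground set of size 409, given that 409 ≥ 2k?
max |F| = C(408, 6) = 6174325825668

Erdős-Ko-Rado (1961): when n ≥ 2k, max |F| = C(n−1, k−1). The bound is attained by the star {A : i ∈ A} for any fixed i ∈ [n]. Here C(409−1, 7−1) = C(408, 6) = 6174325825668.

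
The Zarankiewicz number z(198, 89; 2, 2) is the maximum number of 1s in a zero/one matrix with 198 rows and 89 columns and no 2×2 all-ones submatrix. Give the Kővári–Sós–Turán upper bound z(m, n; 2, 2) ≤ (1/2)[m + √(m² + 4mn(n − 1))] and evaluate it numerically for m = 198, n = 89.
z(198, 89; 2, 2) ≤ (1/2)[198 + √(198² + 4·198·89·88)] = (1/2)[198 + √6242148] = 1348.2146

Kővári–Sós–Turán: let r_1, ..., r_198 be the row sums and z = Σ r_i the total number of 1s. Each pair of columns can share at most one row with both entries 1 (else a 2×2 all-ones block appears), so Σ_i C(r_i, 2) ≤ C(89, 2) = 3916. By convexity Σ_i C(r_i, 2) ≥ 198·C(z/198, 2) = z(z − 198)/(2·198), giving z² − 198z − 198·89·88 ≤ 0 and hence z ≤ (1/2)[198 + √(39204 + 4·1550736)] = (1/2)[198 + √6242148] ≈ (1/2)(198 + 2498.4291) = 1348.2146.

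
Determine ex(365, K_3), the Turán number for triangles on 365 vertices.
ex(365, K_3) = ⌊365^2/4⌋ = 33306

Mantel (1907): a triangle-free graph on n vertices has at most ⌊n^2/4⌋ edges, with equality for the complete bipartite graph K_{⌊n/2⌋, ⌈n/2⌉}. For n = 365: ⌊365^2/4⌋ = ⌊133225/4⌋ = 33306. The extremal graph is K_{182, 183}, which has 182·183 = 33306 edges.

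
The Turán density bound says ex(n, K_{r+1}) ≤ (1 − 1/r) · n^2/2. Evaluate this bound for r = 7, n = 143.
Turán density bound = (6/7) · 143^2/2 = 61347/7 ≈ 8763.8571

Turán's theorem: ex(n, K_{r+1}) is achieved by the complete r-partite Turán graph T(n, r) with parts as balanced as possible, and is at most (1 − 1/r) · n^2/2. For r = 7, n = 143: the density bound is (6/7) · 20449/2 = 61347/7 ≈ 8763.8571. The integer-valued extremum is e(T(143, 7)) = 8763, which is strictly less than the density bound 61347/7 since 7 ∤ 143 (the parts of T(143, 7) cannot all be equal).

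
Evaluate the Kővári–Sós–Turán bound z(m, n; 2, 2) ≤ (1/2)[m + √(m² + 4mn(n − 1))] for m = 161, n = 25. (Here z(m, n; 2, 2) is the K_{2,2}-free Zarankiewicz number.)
z(161, 25; 2, 2) ≤ (1/2)[161 + √(161² + 4·161·25·24)] = (1/2)[161 + √412321] = 401.5611

Kővári–Sós–Turán: let r_1, ..., r_161 be the row sums and z = Σ r_i the total number of 1s. Each pair of columns can share at most one row with both entries 1 (else a 2×2 all-ones block appears), so Σ_i C(r_i, 2) ≤ C(25, 2) = 300. By convexity Σ_i C(r_i, 2) ≥ 161·C(z/161, 2) = z(z − 161)/(2·161), giving z² − 161z − 161·25·24 ≤ 0 and hence z ≤ (1/2)[161 + √(25921 + 4·96600)] = (1/2)[161 + √412321] ≈ (1/2)(161 + 642.1223) = 401.5611.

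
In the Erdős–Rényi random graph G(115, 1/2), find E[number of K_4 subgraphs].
E[# K_4] = C(115, 4) · (1/2)^C(4, 2) = 6913340 / 2^6 = 1728335/16 = 108020.9375

For each 4-subset S of vertices (there are C(115, 4) = 6913340 such S), let X_S = 1 if S induces a K_4 (all C(4, 2) = 6 edges present). Then P(X_S = 1) = (1/2)^6 = 1/64. By linearity of expectation, E[# K_4] = C(115, 4) · (1/2)^6 = 6913340 / 64 = 1728335/16 = 108020.9375.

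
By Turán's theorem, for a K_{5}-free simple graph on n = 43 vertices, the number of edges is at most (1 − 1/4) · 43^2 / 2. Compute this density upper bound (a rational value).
Turán density bound = (3/4) · 43^2/2 = 5547/8 ≈ 693.375

Turán's theorem: ex(n, K_{r+1}) is achieved by the complete r-partite Turán graph T(n, r) with parts as balanced as possible, and is at most (1 − 1/r) · n^2/2. For r = 4, n = 43: the density bound is (3/4) · 1849/2 = 5547/8 ≈ 693.375. The integer-valued extremum is e(T(43, 4)) = 693, which is strictly less than the density bound 5547/8 since 4 ∤ 43 (the parts of T(43, 4) cannot all be equal).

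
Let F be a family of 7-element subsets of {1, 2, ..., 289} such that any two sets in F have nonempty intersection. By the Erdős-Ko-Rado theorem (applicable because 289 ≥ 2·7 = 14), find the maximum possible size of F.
max |F| = C(288, 6) = 752068773456

Erdős-Ko-Rado (1961): when n ≥ 2k, max |F| = C(n−1, k−1). The bound is attained by the star {A : i ∈ A} for any fixed i ∈ [n]. Here C(289−1, 7−1) = C(288, 6) = 752068773456.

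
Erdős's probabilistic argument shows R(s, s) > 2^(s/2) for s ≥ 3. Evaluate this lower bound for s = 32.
2^(32/2) = 65536; so R(32, 32) > 65536

Colour each edge of K_n uniformly at random with red/blue. The expected number of monochromatic K_32 is C(n, 32) · 2 · 2^(−C(32,2)). If C(n, 32) · 2^(1 − C(32,2)) < 1, then with positive probability no monochromatic K_32 exists, so R(32, 32) > n. The standard estimate C(n, 32) ≤ n^32/32! shows this inequality holds whenever n ≤ 2^(32/2) (since 32! · 2^(C(32,2) − 1) > 2^(32^2/2) ≥ n^32). Hence R(32, 32) > 2^(32/2) = 65536.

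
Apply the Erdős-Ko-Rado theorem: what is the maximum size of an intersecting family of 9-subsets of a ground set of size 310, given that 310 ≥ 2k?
max |F| = C(309, 8) = 1881358105633974

The Erdős-Ko-Rado theorem states: for n ≥ 2k, an intersecting family of k-subsets of an n-element set has size at most C(n − 1, k − 1), with equality for 'star' families {A ⊆ [n] : |A| = k, i ∈ A} (fix an element i). For n = 310, k = 9: C(309, 8) = 1881358105633974.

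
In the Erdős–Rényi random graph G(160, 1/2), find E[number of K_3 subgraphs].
E[# K_3] = C(160, 3) · (1/2)^C(3, 2) = 669920 / 2^3 = 83740

For each 3-subset S of vertices (there are C(160, 3) = 669920 such S), let X_S = 1 if S induces a K_3 (all C(3, 2) = 3 edges present). Then P(X_S = 1) = (1/2)^3 = 1/8. By linearity of expectation, E[# K_3] = C(160, 3) · (1/2)^3 = 669920 / 8 = 83740.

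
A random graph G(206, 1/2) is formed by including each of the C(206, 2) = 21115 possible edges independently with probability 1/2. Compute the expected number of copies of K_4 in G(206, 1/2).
E[# K_4] = C(206, 4) · (1/2)^C(4, 2) = 72867865 / 2^6 = 1138560.390625

For each 4-subset S of vertices (there are C(206, 4) = 72867865 such S), let X_S = 1 if S induces a K_4 (all C(4, 2) = 6 edges present). Then P(X_S = 1) = (1/2)^6 = 1/64. By linearity of expectation, E[# K_4] = C(206, 4) · (1/2)^6 = 72867865 / 64 = 1138560.390625.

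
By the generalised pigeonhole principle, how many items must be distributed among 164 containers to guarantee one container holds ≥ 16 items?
n = (16 − 1)·164 + 1 = 2461

By the generalised pigeonhole principle, to guarantee some box contains ≥ r objects we need more than (r − 1) · k objects total. Threshold: n = (r − 1) · k + 1. With r = 16 and k = 164: n = 15 · 164 + 1 = 2460 + 1 = 2461. For n = 2460 = 15 · 164, we can put exactly 15 objects in every box, avoiding 16 in any single one — so 2461 is tight.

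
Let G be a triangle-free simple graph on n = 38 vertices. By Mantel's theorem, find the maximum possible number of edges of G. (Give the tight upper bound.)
ex(38, K_3) = ⌊38^2/4⌋ = 361

Mantel (1907): a triangle-free graph on n vertices has at most ⌊n^2/4⌋ edges, with equality for the complete bipartite graph K_{⌊n/2⌋, ⌈n/2⌉}. For n = 38: ⌊38^2/4⌋ = ⌊1444/4⌋ = 361. The extremal graph is K_{19, 19}, which has 19·19 = 361 edges.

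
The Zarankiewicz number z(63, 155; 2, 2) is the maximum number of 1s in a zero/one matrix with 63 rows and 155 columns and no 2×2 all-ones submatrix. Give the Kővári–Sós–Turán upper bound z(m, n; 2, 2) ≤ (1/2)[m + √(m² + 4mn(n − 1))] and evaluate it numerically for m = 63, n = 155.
z(63, 155; 2, 2) ≤ (1/2)[63 + √(63² + 4·63·155·154)] = (1/2)[63 + √6019209] = 1258.2038

Kővári–Sós–Turán: let r_1, ..., r_63 be the row sums and z = Σ r_i the total number of 1s. Each pair of columns can share at most one row with both entries 1 (else a 2×2 all-ones block appears), so Σ_i C(r_i, 2) ≤ C(155, 2) = 11935. By convexity Σ_i C(r_i, 2) ≥ 63·C(z/63, 2) = z(z − 63)/(2·63), giving z² − 63z − 63·155·154 ≤ 0 and hence z ≤ (1/2)[63 + √(3969 + 4·1503810)] = (1/2)[63 + √6019209] ≈ (1/2)(63 + 2453.4076) = 1258.2038.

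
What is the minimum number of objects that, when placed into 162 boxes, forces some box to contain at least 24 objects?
n = (24 − 1)·162 + 1 = 3727

By the generalised pigeonhole principle, to guarantee some box contains ≥ r objects we need more than (r − 1) · k objects total. Threshold: n = (r − 1) · k + 1. With r = 24 and k = 162: n = 23 · 162 + 1 = 3726 + 1 = 3727. For n = 3726 = 23 · 162, we can put exactly 23 objects in every box, avoiding 24 in any single one — so 3727 is tight.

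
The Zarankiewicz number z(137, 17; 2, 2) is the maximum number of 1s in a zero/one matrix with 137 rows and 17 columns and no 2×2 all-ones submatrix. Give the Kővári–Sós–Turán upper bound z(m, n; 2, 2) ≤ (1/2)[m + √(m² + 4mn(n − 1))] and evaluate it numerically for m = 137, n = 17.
z(137, 17; 2, 2) ≤ (1/2)[137 + √(137² + 4·137·17·16)] = (1/2)[137 + √167825] = 273.3322

Kővári–Sós–Turán: let r_1, ..., r_137 be the row sums and z = Σ r_i the total number of 1s. Each pair of columns can share at most one row with both entries 1 (else a 2×2 all-ones block appears), so Σ_i C(r_i, 2) ≤ C(17, 2) = 136. By convexity Σ_i C(r_i, 2) ≥ 137·C(z/137, 2) = z(z − 137)/(2·137), giving z² − 137z − 137·17·16 ≤ 0 and hence z ≤ (1/2)[137 + √(18769 + 4·37264)] = (1/2)[137 + √167825] ≈ (1/2)(137 + 409.6645) = 273.3322.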